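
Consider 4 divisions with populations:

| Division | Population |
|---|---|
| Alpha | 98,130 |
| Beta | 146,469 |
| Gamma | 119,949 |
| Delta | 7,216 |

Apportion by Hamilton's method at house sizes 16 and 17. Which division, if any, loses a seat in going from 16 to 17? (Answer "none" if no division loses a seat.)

At 16 seats: Alpha 4, Beta 6, Gamma 5, Delta 1.
At 17 seats: Alpha 5, Beta 7, Gamma 5, Delta 0.
Delta drops from 1 to 0.

Delta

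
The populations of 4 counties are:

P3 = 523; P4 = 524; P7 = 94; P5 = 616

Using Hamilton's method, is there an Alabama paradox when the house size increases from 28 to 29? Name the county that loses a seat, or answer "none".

P7

At 28 seats: P3 8, P4 8, P7 2, P5 10.
At 29 seats: P3 9, P4 9, P7 1, P5 10.
P7 drops from 2 to 1.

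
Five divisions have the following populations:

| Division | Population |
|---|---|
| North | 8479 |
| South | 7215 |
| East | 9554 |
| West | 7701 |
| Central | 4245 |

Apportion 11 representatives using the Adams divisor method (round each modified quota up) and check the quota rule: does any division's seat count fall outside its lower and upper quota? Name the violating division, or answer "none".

Standard quotas: North 2.508, South 2.134, East 2.826, West 2.278, Central 1.255.
Adams allocation: North 2, South 2, East 3, West 2, Central 2.
Every allocation lies between the lower and upper quota.

none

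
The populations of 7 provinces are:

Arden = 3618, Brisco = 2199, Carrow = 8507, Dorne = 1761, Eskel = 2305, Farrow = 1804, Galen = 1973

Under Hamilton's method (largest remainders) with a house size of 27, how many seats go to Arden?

5

Total 22167; standard divisor 22167/27 = 821.
Standard quotas: Arden 4.4068, Brisco 2.6784, Carrow 10.3618, Dorne 2.1449, Eskel 2.8076, Farrow 2.1973, Galen 2.4032.
Lower quotas: Arden 4, Brisco 2, Carrow 10, Dorne 2, Eskel 2, Farrow 2, Galen 2 (sum 24, leaving 3 seats).
Remainders in descending order: Eskel 0.8076, Brisco 0.6784, Arden 0.4068, Galen 0.4032, Carrow 0.3618, Farrow 0.1973, Dorne 0.1449.
The surplus seats go to Eskel, Brisco, Arden.
Arden receives 5.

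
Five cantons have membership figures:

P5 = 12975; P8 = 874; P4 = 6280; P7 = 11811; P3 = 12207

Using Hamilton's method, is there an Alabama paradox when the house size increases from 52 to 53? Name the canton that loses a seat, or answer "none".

At 52 seats: P5 15, P8 1, P4 8, P7 14, P3 14.
At 53 seats: P5 16, P8 1, P4 7, P7 14, P3 15.
P4 drops from 8 to 7.

P4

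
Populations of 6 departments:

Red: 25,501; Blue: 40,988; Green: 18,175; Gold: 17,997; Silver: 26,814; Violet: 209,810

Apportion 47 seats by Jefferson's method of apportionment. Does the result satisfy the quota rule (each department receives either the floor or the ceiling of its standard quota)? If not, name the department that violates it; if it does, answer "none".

Violet

Standard quotas: Red 3.533, Blue 5.678, Green 2.518, Gold 2.493, Silver 3.714, Violet 29.064.
Jefferson allocation: Red 3, Blue 6, Green 2, Gold 2, Silver 3, Violet 31.
Violet has quota 29.064 (lower 29, upper 30) but receives 31 — outside the quota interval.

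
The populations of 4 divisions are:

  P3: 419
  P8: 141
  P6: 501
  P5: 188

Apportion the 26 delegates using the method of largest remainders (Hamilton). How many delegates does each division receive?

P3=9; P8=3; P6=10; P5=4

Total 1249; standard divisor 1249/26 ≈ 48.038.
Standard quotas: P3 8.722, P8 2.935, P6 10.429, P5 3.914.
Lower quotas: P3 8, P8 2, P6 10, P5 3 (sum 23, leaving 3 seats).
Remainders in descending order: P8 0.935, P5 0.914, P3 0.722, P6 0.429.
The surplus seats go to P8, P5, P3.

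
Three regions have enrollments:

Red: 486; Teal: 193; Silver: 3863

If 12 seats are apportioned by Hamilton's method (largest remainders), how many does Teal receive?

1

Total 4542; standard divisor 4542/12 ≈ 378.5.
Standard quotas: Red 1.284, Teal 0.510, Silver 10.206.
Lower quotas: Red 1, Teal 0, Silver 10 (sum 11, leaving 1 seat).
Remainders in descending order: Teal 0.510, Red 0.284, Silver 0.206.
The surplus seat goes to Teal.
Teal receives 1.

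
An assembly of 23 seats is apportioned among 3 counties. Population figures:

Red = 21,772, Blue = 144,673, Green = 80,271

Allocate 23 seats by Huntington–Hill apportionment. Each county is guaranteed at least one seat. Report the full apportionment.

With divisor 10725: modified quotas Red 2.030, Blue 13.489, Green 7.484.
Geometric-mean thresholds: Red √(2·3)=2.449, Blue √(13·14)=13.491, Green √(7·8)=7.483.
Each quota rounded against its threshold gives Red 2, Blue 13, Green 8 (total 23).

Red=2, Blue=13, Green=8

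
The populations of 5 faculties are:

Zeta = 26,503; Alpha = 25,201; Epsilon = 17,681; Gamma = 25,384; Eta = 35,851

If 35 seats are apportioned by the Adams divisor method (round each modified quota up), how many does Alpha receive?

Standard divisor 130620/35 ≈ 3732; standard quotas: Zeta 7.102, Alpha 6.753, Epsilon 4.738, Gamma 6.802, Eta 9.606.
Rounding up gives 8, 7, 5, 7, 10 = 37 seats, so the divisor must be adjusted.
With modified divisor 4100: modified quotas Zeta 6.464, Alpha 6.147, Epsilon 4.312, Gamma 6.191, Eta 8.744.
Rounding up: Zeta 7, Alpha 7, Epsilon 5, Gamma 7, Eta 9 (total 35).
Alpha receives 7.

7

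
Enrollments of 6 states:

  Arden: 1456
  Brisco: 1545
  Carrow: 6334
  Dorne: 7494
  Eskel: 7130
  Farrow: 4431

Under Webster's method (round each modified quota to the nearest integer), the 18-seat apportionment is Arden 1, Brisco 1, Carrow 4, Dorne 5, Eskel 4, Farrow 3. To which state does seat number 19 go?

Eskel

Priority for the next seat is population ÷ (current seats + 0.5).
Priorities: Arden 970.667, Brisco 1030.000, Carrow 1407.556, Dorne 1362.545, Eskel 1584.444, Farrow 1266.000.
Highest priority: Eskel.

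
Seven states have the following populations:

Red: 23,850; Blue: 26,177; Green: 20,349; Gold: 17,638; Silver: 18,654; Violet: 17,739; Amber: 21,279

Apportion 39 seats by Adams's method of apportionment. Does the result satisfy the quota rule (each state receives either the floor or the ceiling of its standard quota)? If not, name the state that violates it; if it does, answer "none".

none

Standard quotas: Red 6.385, Blue 7.008, Green 5.447, Gold 4.722, Silver 4.994, Violet 4.749, Amber 5.696.
Adams allocation: Red 6, Blue 7, Green 5, Gold 5, Silver 5, Violet 5, Amber 6.
Every allocation lies between the lower and upper quota.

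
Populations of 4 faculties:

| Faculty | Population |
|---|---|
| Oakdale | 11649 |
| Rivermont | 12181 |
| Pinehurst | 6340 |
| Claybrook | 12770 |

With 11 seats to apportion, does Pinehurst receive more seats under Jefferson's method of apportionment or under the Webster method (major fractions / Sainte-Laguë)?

Webster

Jefferson: Oakdale 3, Rivermont 3, Pinehurst 1, Claybrook 4.
Webster: Oakdale 3, Rivermont 3, Pinehurst 2, Claybrook 3.
Pinehurst gets 1 under Jefferson and 2 under Webster.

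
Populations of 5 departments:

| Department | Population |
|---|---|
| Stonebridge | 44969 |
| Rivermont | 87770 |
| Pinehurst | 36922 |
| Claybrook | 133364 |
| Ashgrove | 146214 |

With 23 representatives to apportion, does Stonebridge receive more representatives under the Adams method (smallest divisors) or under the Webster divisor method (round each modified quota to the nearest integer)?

Adams

Adams: Stonebridge 3, Rivermont 4, Pinehurst 2, Claybrook 7, Ashgrove 7.
Webster: Stonebridge 2, Rivermont 5, Pinehurst 2, Claybrook 7, Ashgrove 7.
Stonebridge gets 3 under Adams and 2 under Webster.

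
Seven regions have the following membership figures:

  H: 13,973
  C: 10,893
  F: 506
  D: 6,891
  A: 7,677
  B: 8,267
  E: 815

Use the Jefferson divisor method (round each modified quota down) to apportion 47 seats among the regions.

H=14, C=11, F=0, D=7, A=7, B=8, E=0

Standard divisor 49022/47 ≈ 1043.021; standard quotas: H 13.397, C 10.444, F 0.485, D 6.607, A 7.360, B 7.926, E 0.781.
Rounding down gives 13, 10, 0, 6, 7, 7, 0 = 43 seats, so the divisor must be adjusted.
With modified divisor 970: modified quotas H 14.405, C 11.230, F 0.522, D 7.104, A 7.914, B 8.523, E 0.840.
Rounding down: H 14, C 11, F 0, D 7, A 7, B 8, E 0 (total 47).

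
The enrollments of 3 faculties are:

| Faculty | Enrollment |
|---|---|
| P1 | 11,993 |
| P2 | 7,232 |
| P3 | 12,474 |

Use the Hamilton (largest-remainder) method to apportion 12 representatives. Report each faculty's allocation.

P1: 4; P2: 3; P3: 5

Total 31699; standard divisor 31699/12 ≈ 2641.583.
Standard quotas: P1 4.5401, P2 2.7378, P3 4.7222.
Lower quotas: P1 4, P2 2, P3 4 (sum 10, leaving 2 seats).
Remainders in descending order: P2 0.7378, P3 0.7222, P1 0.5401.
Largest remainders: P2, P3 receive the extra seats.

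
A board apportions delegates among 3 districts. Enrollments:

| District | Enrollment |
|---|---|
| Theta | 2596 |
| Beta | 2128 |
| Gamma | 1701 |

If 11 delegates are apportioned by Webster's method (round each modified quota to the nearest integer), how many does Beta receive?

Standard divisor 6425/11 ≈ 584.091; standard quotas: Theta 4.445, Beta 3.643, Gamma 2.912.
Rounding to the nearest integer gives Theta 4, Beta 4, Gamma 3 — total 11, matching the house size, so no adjustment is needed.
Beta receives 4.

4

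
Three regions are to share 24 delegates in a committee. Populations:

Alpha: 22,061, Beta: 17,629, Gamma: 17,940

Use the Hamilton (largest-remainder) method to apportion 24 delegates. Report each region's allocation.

Alpha 9; Beta 7; Gamma 8

Total 57630; standard divisor 57630/24 ≈ 2401.25.
Standard quotas: Alpha 9.1873, Beta 7.3416, Gamma 7.4711.
Lower quotas: Alpha 9, Beta 7, Gamma 7 (sum 23, leaving 1 seat).
Remainders in descending order: Gamma 0.4711, Beta 0.3416, Alpha 0.1873.
Largest remainder: Gamma receives the extra seat.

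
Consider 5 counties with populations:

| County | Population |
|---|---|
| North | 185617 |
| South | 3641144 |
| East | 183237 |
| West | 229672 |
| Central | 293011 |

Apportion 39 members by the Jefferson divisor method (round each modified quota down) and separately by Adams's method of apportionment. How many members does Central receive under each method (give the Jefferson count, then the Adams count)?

Jefferson: North 1, South 33, East 1, West 2, Central 2.
Adams: North 2, South 30, East 2, West 2, Central 3.
Central gets 2 under Jefferson and 3 under Adams.

2 and 3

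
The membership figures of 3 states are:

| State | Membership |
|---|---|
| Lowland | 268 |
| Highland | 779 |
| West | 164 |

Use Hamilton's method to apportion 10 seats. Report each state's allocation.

Lowland=2, Highland=7, West=1

The standard divisor is 1211/10 ≈ 121.1.
Standard quotas: Lowland 2.213, Highland 6.433, West 1.354.
Lower quotas: Lowland 2, Highland 6, West 1 (sum 9, leaving 1 seat).
Remainders in descending order: Highland 0.433, West 0.354, Lowland 0.213.
The surplus seat goes to Highland.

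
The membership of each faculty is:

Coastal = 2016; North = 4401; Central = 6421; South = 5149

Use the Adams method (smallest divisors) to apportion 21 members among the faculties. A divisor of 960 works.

With modified divisor 960: modified quotas Coastal 2.100, North 4.584, Central 6.689, South 5.364.
Rounding up: Coastal 3, North 5, Central 7, South 6 (total 21).

Coastal 3; North 5; Central 7; South 6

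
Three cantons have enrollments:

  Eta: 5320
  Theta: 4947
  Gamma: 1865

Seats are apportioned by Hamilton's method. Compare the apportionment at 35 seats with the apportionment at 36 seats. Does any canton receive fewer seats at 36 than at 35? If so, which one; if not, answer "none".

Gamma

At 35 seats: Eta 15, Theta 14, Gamma 6.
At 36 seats: Eta 16, Theta 15, Gamma 5.
Gamma drops from 6 to 5.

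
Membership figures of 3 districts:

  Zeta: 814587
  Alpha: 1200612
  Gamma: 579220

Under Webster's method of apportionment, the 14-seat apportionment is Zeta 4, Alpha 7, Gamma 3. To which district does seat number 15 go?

Priority for the next seat is population ÷ (current seats + 0.5).
Priorities: Zeta 181019.333, Alpha 160081.600, Gamma 165491.429.
Highest priority: Zeta.

Zeta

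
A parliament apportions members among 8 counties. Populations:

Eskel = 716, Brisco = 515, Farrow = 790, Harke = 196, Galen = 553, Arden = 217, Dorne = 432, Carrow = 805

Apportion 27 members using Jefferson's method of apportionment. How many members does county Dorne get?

Standard divisor 4224/27 ≈ 156.444; standard quotas: Eskel 4.577, Brisco 3.292, Farrow 5.050, Harke 1.253, Galen 3.535, Arden 1.387, Dorne 2.761, Carrow 5.146.
Rounding down gives 4, 3, 5, 1, 3, 1, 2, 5 = 24 seats, so the divisor must be adjusted.
With modified divisor 136: modified quotas Eskel 5.265, Brisco 3.787, Farrow 5.809, Harke 1.441, Galen 4.066, Arden 1.596, Dorne 3.176, Carrow 5.919.
Rounding down: Eskel 5, Brisco 3, Farrow 5, Harke 1, Galen 4, Arden 1, Dorne 3, Carrow 5 (total 27).
Dorne receives 3.

3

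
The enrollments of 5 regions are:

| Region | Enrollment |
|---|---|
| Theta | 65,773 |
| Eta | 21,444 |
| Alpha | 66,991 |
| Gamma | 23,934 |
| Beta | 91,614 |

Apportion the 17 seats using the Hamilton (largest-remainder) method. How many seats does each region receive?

Total 269756; standard divisor 269756/17 = 15868.
Standard quotas: Theta 4.1450, Eta 1.3514, Alpha 4.2218, Gamma 1.5083, Beta 5.7735.
Lower quotas: Theta 4, Eta 1, Alpha 4, Gamma 1, Beta 5 (sum 15, leaving 2 seats).
Remainders in descending order: Beta 0.7735, Gamma 0.5083, Eta 0.3514, Alpha 0.2218, Theta 0.1450.
The surplus seats go to Beta, Gamma.

Theta: 4, Eta: 1, Alpha: 4, Gamma: 2, Beta: 6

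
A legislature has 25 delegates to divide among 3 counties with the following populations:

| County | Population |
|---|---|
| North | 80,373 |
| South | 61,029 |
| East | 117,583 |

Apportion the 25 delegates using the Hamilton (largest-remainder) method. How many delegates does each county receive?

North 8, South 6, East 11

The standard divisor is 258985/25 ≈ 10359.4.
Standard quotas: North 7.7585, South 5.8912, East 11.3504.
Lower quotas: North 7, South 5, East 11 (sum 23, leaving 2 seats).
Remainders in descending order: South 0.8912, North 0.7585, East 0.3504.
The surplus seats go to South, North.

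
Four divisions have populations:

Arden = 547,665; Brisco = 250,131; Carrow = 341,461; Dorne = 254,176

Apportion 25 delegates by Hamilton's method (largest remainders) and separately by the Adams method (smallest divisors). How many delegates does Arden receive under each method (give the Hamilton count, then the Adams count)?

10 and 9

Hamilton: Arden 10, Brisco 4, Carrow 6, Dorne 5.
Adams: Arden 9, Brisco 5, Carrow 6, Dorne 5.
Arden gets 10 under Hamilton and 9 under Adams.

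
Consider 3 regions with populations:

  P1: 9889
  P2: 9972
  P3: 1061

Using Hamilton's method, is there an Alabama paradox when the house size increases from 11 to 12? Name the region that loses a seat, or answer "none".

At 11 seats: P1 5, P2 5, P3 1.
At 12 seats: P1 6, P2 6, P3 0.
P3 drops from 1 to 0.

P3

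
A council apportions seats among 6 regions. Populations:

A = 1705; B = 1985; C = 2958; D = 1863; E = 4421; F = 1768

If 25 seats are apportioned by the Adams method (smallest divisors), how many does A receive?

Standard divisor 14700/25 ≈ 588; standard quotas: A 2.900, B 3.376, C 5.031, D 3.168, E 7.519, F 3.007.
Rounding up gives 3, 4, 6, 4, 8, 4 = 29 seats, so the divisor must be adjusted.
With modified divisor 650: modified quotas A 2.623, B 3.054, C 4.551, D 2.866, E 6.802, F 2.720.
Rounding up: A 3, B 4, C 5, D 3, E 7, F 3 (total 25).
A receives 3.

3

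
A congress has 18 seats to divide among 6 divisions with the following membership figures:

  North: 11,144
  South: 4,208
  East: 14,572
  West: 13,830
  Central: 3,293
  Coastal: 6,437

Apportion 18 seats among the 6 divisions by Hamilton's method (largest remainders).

North=4, South=1, East=5, West=5, Central=1, Coastal=2

The standard divisor is 53484/18 ≈ 2971.333.
Standard quotas: North 3.7505, South 1.4162, East 4.9042, West 4.6545, Central 1.1083, Coastal 2.1664.
Lower quotas: North 3, South 1, East 4, West 4, Central 1, Coastal 2 (sum 15, leaving 3 seats).
Remainders in descending order: East 0.9042, North 0.7505, West 0.6545, South 0.4162, Coastal 0.1664, Central 0.1083.
Largest remainders: East, North, West receive the extra seats.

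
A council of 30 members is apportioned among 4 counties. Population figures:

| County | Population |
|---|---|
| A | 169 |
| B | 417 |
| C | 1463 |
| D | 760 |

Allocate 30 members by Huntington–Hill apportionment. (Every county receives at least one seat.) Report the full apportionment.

A 2, B 4, C 16, D 8

With divisor 94: modified quotas A 1.798, B 4.436, C 15.564, D 8.085.
Geometric-mean thresholds: A √(1·2)=1.414, B √(4·5)=4.472, C √(15·16)=15.492, D √(8·9)=8.485.
Each quota rounded against its threshold gives A 2, B 4, C 16, D 8 (total 30).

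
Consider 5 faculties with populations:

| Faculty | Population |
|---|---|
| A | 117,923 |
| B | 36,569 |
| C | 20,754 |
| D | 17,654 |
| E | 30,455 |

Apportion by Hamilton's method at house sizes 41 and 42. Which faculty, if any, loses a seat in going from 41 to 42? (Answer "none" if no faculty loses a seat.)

none

At 41 seats: A 22, B 7, C 4, D 3, E 5.
At 42 seats: A 22, B 7, C 4, D 3, E 6.
No faculty's allocation decreased.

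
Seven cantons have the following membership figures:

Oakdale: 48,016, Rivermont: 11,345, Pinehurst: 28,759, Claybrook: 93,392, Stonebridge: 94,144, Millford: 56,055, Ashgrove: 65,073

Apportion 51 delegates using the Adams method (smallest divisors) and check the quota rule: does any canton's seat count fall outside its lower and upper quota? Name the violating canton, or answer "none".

none

Standard quotas: Oakdale 6.172, Rivermont 1.458, Pinehurst 3.696, Claybrook 12.004, Stonebridge 12.101, Millford 7.205, Ashgrove 8.364.
Adams allocation: Oakdale 6, Rivermont 2, Pinehurst 4, Claybrook 12, Stonebridge 12, Millford 7, Ashgrove 8.
Every allocation lies between the lower and upper quota.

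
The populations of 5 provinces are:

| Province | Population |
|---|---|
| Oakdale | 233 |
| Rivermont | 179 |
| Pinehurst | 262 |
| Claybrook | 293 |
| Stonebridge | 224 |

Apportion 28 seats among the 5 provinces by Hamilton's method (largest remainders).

Total 1191; standard divisor 1191/28 ≈ 42.536.
Standard quotas: Oakdale 5.478, Rivermont 4.208, Pinehurst 6.160, Claybrook 6.888, Stonebridge 5.266.
Lower quotas: Oakdale 5, Rivermont 4, Pinehurst 6, Claybrook 6, Stonebridge 5 (sum 26, leaving 2 seats).
Remainders in descending order: Claybrook 0.888, Oakdale 0.478, Stonebridge 0.266, Rivermont 0.208, Pinehurst 0.160.
Largest remainders: Claybrook, Oakdale receive the extra seats.

Oakdale 6, Rivermont 4, Pinehurst 6, Claybrook 7, Stonebridge 5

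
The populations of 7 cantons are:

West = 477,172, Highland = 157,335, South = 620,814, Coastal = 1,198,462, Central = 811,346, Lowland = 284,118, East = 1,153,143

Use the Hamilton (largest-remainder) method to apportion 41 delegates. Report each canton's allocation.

The standard divisor is 4702390/41 ≈ 114692.439.
Standard quotas: West 4.1604, Highland 1.3718, South 5.4129, Coastal 10.4494, Central 7.0741, Lowland 2.4772, East 10.0542.
Lower quotas: West 4, Highland 1, South 5, Coastal 10, Central 7, Lowland 2, East 10 (sum 39, leaving 2 seats).
Remainders in descending order: Lowland 0.4772, Coastal 0.4494, South 0.4129, Highland 0.3718, West 0.1604, Central 0.0741, East 0.0542.
The surplus seats go to Lowland, Coastal.

West 4, Highland 1, South 5, Coastal 11, Central 7, Lowland 3, East 10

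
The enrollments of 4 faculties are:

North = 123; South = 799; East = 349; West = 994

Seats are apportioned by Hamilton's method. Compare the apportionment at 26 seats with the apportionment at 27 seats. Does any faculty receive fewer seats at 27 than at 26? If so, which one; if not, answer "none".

North

At 26 seats: North 2, South 9, East 4, West 11.
At 27 seats: North 1, South 10, East 4, West 12.
North drops from 2 to 1.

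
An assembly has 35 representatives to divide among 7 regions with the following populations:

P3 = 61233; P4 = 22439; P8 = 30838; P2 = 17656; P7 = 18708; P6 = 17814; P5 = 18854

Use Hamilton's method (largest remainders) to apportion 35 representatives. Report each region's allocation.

P3: 11; P4: 4; P8: 6; P2: 3; P7: 4; P6: 3; P5: 4

Total 187542; standard divisor 187542/35 ≈ 5358.343.
Standard quotas: P3 11.4276, P4 4.1877, P8 5.7551, P2 3.2950, P7 3.4914, P6 3.3245, P5 3.5186.
Lower quotas: P3 11, P4 4, P8 5, P2 3, P7 3, P6 3, P5 3 (sum 32, leaving 3 seats).
Remainders in descending order: P8 0.7551, P5 0.5186, P7 0.4914, P3 0.4276, P6 0.3245, P2 0.2950, P4 0.1877.
The surplus seats go to P8, P5, P7.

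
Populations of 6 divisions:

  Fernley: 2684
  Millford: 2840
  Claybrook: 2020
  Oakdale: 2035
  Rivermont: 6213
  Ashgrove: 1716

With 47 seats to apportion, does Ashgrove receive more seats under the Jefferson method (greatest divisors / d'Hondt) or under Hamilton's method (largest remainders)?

Jefferson: Fernley 7, Millford 8, Claybrook 5, Oakdale 5, Rivermont 18, Ashgrove 4.
Hamilton: Fernley 7, Millford 8, Claybrook 5, Oakdale 5, Rivermont 17, Ashgrove 5.
Ashgrove gets 4 under Jefferson and 5 under Hamilton.

Hamilton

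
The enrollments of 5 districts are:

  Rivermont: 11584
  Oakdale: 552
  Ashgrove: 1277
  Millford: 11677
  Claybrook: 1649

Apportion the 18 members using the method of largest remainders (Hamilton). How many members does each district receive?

Rivermont: 8; Oakdale: 0; Ashgrove: 1; Millford: 8; Claybrook: 1

The standard divisor is 26739/18 ≈ 1485.5.
Standard quotas: Rivermont 7.7980, Oakdale 0.3716, Ashgrove 0.8596, Millford 7.8607, Claybrook 1.1101.
Lower quotas: Rivermont 7, Oakdale 0, Ashgrove 0, Millford 7, Claybrook 1 (sum 15, leaving 3 seats).
Remainders in descending order: Millford 0.8607, Ashgrove 0.8596, Rivermont 0.7980, Oakdale 0.3716, Claybrook 0.1101.
Largest remainders: Millford, Ashgrove, Rivermont receive the extra seats.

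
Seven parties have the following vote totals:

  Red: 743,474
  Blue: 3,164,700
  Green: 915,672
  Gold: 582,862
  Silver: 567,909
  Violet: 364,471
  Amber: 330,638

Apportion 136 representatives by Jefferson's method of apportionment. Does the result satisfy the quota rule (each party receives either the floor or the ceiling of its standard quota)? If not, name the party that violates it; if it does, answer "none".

Blue

Standard quotas: Red 15.160, Blue 64.530, Green 18.671, Gold 11.885, Silver 11.580, Violet 7.432, Amber 6.742.
Jefferson allocation: Red 15, Blue 66, Green 19, Gold 12, Silver 11, Violet 7, Amber 6.
Blue has quota 64.530 (lower 64, upper 65) but receives 66 — outside the quota interval.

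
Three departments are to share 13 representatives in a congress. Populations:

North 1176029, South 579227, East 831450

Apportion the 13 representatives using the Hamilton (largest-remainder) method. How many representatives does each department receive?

Standard divisor: 2586706 ÷ 13 ≈ 198977.385.
Standard quotas: North 5.9104, South 2.9110, East 4.1786.
Lower quotas: North 5, South 2, East 4 (sum 11, leaving 2 seats).
Remainders in descending order: South 0.9110, North 0.9104, East 0.1786.
The surplus seats go to South, North.

North 6; South 3; East 4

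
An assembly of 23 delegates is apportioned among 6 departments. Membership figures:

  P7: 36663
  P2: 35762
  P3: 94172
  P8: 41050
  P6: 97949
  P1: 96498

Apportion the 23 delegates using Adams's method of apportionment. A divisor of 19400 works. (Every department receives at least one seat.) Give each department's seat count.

P7 2, P2 2, P3 5, P8 3, P6 6, P1 5

With modified divisor 19400: modified quotas P7 1.890, P2 1.843, P3 4.854, P8 2.116, P6 5.049, P1 4.974.
Rounding up: P7 2, P2 2, P3 5, P8 3, P6 6, P1 5 (total 23).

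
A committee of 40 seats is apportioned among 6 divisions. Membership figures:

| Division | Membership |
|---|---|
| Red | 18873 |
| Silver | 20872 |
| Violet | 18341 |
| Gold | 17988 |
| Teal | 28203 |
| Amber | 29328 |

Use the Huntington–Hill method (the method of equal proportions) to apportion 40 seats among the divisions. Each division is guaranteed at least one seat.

Red=6, Silver=6, Violet=6, Gold=5, Teal=8, Amber=9

With divisor 3336: modified quotas Red 5.657, Silver 6.257, Violet 5.498, Gold 5.392, Teal 8.454, Amber 8.791.
Geometric-mean thresholds: Red √(5·6)=5.477, Silver √(6·7)=6.481, Violet √(5·6)=5.477, Gold √(5·6)=5.477, Teal √(8·9)=8.485, Amber √(8·9)=8.485.
Each quota rounded against its threshold gives Red 6, Silver 6, Violet 6, Gold 5, Teal 8, Amber 9 (total 40).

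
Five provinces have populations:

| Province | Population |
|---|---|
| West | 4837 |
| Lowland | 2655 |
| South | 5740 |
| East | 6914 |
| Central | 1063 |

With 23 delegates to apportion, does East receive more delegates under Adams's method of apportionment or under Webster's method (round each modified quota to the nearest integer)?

Adams: West 5, Lowland 3, South 6, East 7, Central 2.
Webster: West 5, Lowland 3, South 6, East 8, Central 1.
East gets 7 under Adams and 8 under Webster.

Webster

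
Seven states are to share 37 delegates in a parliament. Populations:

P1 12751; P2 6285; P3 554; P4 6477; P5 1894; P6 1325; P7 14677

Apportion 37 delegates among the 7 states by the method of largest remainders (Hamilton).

Standard divisor: 43963 ÷ 37 ≈ 1188.189.
Standard quotas: P1 10.7315, P2 5.2896, P3 0.4663, P4 5.4512, P5 1.5940, P6 1.1151, P7 12.3524.
Lower quotas: P1 10, P2 5, P3 0, P4 5, P5 1, P6 1, P7 12 (sum 34, leaving 3 seats).
Remainders in descending order: P1 0.7315, P5 0.5940, P3 0.4663, P4 0.4512, P7 0.3524, P2 0.2896, P6 0.1151.
The surplus seats go to P1, P5, P3.

P1 11, P2 5, P3 1, P4 5, P5 2, P6 1, P7 12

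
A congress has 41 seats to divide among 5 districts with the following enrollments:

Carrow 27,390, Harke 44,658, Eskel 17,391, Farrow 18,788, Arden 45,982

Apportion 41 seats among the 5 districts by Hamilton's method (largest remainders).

Carrow: 7; Harke: 12; Eskel: 5; Farrow: 5; Arden: 12

The standard divisor is 154209/41 ≈ 3761.195.
Standard quotas: Carrow 7.2823, Harke 11.8734, Eskel 4.6238, Farrow 4.9952, Arden 12.2254.
Lower quotas: Carrow 7, Harke 11, Eskel 4, Farrow 4, Arden 12 (sum 38, leaving 3 seats).
Remainders in descending order: Farrow 0.9952, Harke 0.8734, Eskel 0.6238, Carrow 0.2823, Arden 0.2254.
The surplus seats go to Farrow, Harke, Eskel.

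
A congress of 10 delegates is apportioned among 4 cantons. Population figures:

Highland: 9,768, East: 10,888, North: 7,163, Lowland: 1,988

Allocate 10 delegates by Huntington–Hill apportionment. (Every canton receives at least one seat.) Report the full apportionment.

With divisor 3034: modified quotas Highland 3.220, East 3.589, North 2.361, Lowland 0.655.
Geometric-mean thresholds: Highland √(3·4)=3.464, East √(3·4)=3.464, North √(2·3)=2.449, Lowland (min 1).
Each quota rounded against its threshold gives Highland 3, East 4, North 2, Lowland 1 (total 10).

Highland: 3, East: 4, North: 2, Lowland: 1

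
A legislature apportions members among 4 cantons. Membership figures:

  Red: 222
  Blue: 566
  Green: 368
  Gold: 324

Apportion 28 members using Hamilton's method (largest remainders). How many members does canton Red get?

4

The standard divisor is 1480/28 ≈ 52.857.
Standard quotas: Red 4.200, Blue 10.708, Green 6.962, Gold 6.130.
Lower quotas: Red 4, Blue 10, Green 6, Gold 6 (sum 26, leaving 2 seats).
Remainders in descending order: Green 0.962, Blue 0.708, Red 0.200, Gold 0.130.
Largest remainders: Green, Blue receive the extra seats.
Red receives 4.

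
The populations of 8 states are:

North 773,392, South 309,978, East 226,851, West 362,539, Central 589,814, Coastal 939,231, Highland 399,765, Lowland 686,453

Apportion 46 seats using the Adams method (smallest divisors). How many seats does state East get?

3

Standard divisor 4288023/46 ≈ 93217.891; standard quotas: North 8.297, South 3.325, East 2.434, West 3.889, Central 6.327, Coastal 10.076, Highland 4.289, Lowland 7.364.
Rounding up gives 9, 4, 3, 4, 7, 11, 5, 8 = 51 seats, so the divisor must be adjusted.
With modified divisor 101600: modified quotas North 7.612, South 3.051, East 2.233, West 3.568, Central 5.805, Coastal 9.244, Highland 3.935, Lowland 6.756.
Rounding up: North 8, South 4, East 3, West 4, Central 6, Coastal 10, Highland 4, Lowland 7 (total 46).
East receives 3.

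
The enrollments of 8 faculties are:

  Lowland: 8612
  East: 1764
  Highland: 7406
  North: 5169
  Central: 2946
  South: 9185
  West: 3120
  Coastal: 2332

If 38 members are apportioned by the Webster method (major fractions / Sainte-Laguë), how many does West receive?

Standard divisor 40534/38 ≈ 1066.684; standard quotas: Lowland 8.074, East 1.654, Highland 6.943, North 4.846, Central 2.762, South 8.611, West 2.925, Coastal 2.186.
Rounding to the nearest integer gives 8, 2, 7, 5, 3, 9, 3, 2 = 39 seats, so the divisor must be adjusted.
With modified divisor 1100: modified quotas Lowland 7.829, East 1.604, Highland 6.733, North 4.699, Central 2.678, South 8.350, West 2.836, Coastal 2.120.
Rounding to the nearest integer: Lowland 8, East 2, Highland 7, North 5, Central 3, South 8, West 3, Coastal 2 (total 38).
West receives 3.

3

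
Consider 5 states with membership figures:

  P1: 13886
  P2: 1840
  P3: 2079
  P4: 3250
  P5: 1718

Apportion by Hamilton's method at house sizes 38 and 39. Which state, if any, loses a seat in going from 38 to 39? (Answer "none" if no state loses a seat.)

At 38 seats: P1 23, P2 3, P3 4, P4 5, P5 3.
At 39 seats: P1 24, P2 3, P3 3, P4 6, P5 3.
P3 drops from 4 to 3.

P3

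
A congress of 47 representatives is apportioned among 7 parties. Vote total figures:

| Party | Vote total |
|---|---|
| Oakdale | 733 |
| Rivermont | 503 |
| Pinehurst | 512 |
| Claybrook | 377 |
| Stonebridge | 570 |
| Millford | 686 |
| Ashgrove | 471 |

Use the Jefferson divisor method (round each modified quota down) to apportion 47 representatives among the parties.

Oakdale 9, Rivermont 6, Pinehurst 6, Claybrook 4, Stonebridge 7, Millford 9, Ashgrove 6

Standard divisor 3852/47 ≈ 81.957; standard quotas: Oakdale 8.944, Rivermont 6.137, Pinehurst 6.247, Claybrook 4.600, Stonebridge 6.955, Millford 8.370, Ashgrove 5.747.
Rounding down gives 8, 6, 6, 4, 6, 8, 5 = 43 seats, so the divisor must be adjusted.
With modified divisor 76: modified quotas Oakdale 9.645, Rivermont 6.618, Pinehurst 6.737, Claybrook 4.961, Stonebridge 7.500, Millford 9.026, Ashgrove 6.197.
Rounding down: Oakdale 9, Rivermont 6, Pinehurst 6, Claybrook 4, Stonebridge 7, Millford 9, Ashgrove 6 (total 47).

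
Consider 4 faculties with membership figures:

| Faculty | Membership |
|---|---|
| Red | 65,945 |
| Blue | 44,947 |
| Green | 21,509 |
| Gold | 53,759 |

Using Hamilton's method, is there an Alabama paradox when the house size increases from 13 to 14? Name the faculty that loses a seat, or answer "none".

At 13 seats: Red 5, Blue 3, Green 1, Gold 4.
At 14 seats: Red 5, Blue 3, Green 2, Gold 4.
No faculty's allocation decreased.

none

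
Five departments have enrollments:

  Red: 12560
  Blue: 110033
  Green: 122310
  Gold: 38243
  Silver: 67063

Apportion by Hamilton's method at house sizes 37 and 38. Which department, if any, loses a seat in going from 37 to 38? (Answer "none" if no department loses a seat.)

none

At 37 seats: Red 1, Blue 12, Green 13, Gold 4, Silver 7.
At 38 seats: Red 2, Blue 12, Green 13, Gold 4, Silver 7.
No department's allocation decreased.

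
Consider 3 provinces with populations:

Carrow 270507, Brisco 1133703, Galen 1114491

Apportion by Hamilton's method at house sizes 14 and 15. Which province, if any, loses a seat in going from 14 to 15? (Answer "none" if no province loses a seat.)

Carrow

At 14 seats: Carrow 2, Brisco 6, Galen 6.
At 15 seats: Carrow 1, Brisco 7, Galen 7.
Carrow drops from 2 to 1.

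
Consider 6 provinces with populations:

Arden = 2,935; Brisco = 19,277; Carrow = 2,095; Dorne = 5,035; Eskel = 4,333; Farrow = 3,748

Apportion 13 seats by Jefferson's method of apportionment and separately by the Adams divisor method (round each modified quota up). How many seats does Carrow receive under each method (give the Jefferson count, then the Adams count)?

Jefferson: Arden 1, Brisco 8, Carrow 0, Dorne 2, Eskel 1, Farrow 1.
Adams: Arden 1, Brisco 6, Carrow 1, Dorne 2, Eskel 2, Farrow 1.
Carrow gets 0 under Jefferson and 1 under Adams.

0 and 1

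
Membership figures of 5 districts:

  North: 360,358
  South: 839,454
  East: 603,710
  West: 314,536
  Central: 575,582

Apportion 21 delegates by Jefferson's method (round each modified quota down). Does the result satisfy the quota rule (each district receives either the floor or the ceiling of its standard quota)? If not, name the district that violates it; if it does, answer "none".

none

Standard quotas: North 2.809, South 6.545, East 4.707, West 2.452, Central 4.487.
Jefferson allocation: North 3, South 7, East 5, West 2, Central 4.
Every allocation lies between the lower and upper quota.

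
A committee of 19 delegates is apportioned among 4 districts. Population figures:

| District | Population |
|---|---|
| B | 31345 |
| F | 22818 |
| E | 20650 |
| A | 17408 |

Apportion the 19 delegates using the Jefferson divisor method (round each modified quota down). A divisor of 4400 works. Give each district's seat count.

With modified divisor 4400: modified quotas B 7.124, F 5.186, E 4.693, A 3.956.
Rounding down: B 7, F 5, E 4, A 3 (total 19).

B=7, F=5, E=4, A=3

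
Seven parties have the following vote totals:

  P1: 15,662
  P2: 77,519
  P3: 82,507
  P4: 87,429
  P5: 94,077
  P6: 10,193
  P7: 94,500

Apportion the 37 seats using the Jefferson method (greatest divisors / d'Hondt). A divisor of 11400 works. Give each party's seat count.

P1: 1, P2: 6, P3: 7, P4: 7, P5: 8, P6: 0, P7: 8

With modified divisor 11400: modified quotas P1 1.374, P2 6.800, P3 7.237, P4 7.669, P5 8.252, P6 0.894, P7 8.289.
Rounding down: P1 1, P2 6, P3 7, P4 7, P5 8, P6 0, P7 8 (total 37).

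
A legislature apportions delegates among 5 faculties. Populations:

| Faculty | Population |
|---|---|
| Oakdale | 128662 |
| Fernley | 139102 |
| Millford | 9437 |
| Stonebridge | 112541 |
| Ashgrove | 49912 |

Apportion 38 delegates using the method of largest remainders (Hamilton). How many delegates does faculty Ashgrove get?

4

The standard divisor is 439654/38 ≈ 11569.842.
Standard quotas: Oakdale 11.1205, Fernley 12.0228, Millford 0.8157, Stonebridge 9.7271, Ashgrove 4.3140.
Lower quotas: Oakdale 11, Fernley 12, Millford 0, Stonebridge 9, Ashgrove 4 (sum 36, leaving 2 seats).
Remainders in descending order: Millford 0.8157, Stonebridge 0.7271, Ashgrove 0.3140, Oakdale 0.1205, Fernley 0.0228.
The surplus seats go to Millford, Stonebridge.
Ashgrove receives 4.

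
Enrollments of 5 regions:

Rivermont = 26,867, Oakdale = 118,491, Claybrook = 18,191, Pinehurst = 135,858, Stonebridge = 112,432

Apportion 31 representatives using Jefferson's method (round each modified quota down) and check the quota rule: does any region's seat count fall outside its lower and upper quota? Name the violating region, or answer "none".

none

Standard quotas: Rivermont 2.022, Oakdale 8.919, Claybrook 1.369, Pinehurst 10.226, Stonebridge 8.463.
Jefferson allocation: Rivermont 2, Oakdale 9, Claybrook 1, Pinehurst 10, Stonebridge 9.
Every allocation lies between the lower and upper quota.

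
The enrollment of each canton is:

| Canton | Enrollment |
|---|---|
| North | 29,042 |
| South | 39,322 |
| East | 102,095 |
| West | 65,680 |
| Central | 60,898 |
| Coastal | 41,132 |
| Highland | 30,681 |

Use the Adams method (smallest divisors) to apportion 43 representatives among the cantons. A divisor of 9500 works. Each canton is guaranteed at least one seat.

North 4; South 5; East 11; West 7; Central 7; Coastal 5; Highland 4

With modified divisor 9500: modified quotas North 3.057, South 4.139, East 10.747, West 6.914, Central 6.410, Coastal 4.330, Highland 3.230.
Rounding up: North 4, South 5, East 11, West 7, Central 7, Coastal 5, Highland 4 (total 43).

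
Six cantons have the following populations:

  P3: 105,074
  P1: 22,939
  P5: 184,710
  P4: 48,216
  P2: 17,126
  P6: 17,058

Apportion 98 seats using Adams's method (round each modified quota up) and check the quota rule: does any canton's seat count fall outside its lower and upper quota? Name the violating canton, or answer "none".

P5

Standard quotas: P3 26.061, P1 5.689, P5 45.813, P4 11.959, P2 4.248, P6 4.231.
Adams allocation: P3 26, P1 6, P5 44, P4 12, P2 5, P6 5.
P5 has quota 45.813 (lower 45, upper 46) but receives 44 — outside the quota interval.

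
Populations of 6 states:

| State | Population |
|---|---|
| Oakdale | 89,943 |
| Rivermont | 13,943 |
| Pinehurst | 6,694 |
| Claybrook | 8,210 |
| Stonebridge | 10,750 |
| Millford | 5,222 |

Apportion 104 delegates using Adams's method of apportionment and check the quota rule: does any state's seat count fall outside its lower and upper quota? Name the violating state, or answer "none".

Standard quotas: Oakdale 69.412, Rivermont 10.760, Pinehurst 5.166, Claybrook 6.336, Stonebridge 8.296, Millford 4.030.
Adams allocation: Oakdale 68, Rivermont 11, Pinehurst 5, Claybrook 7, Stonebridge 9, Millford 4.
Oakdale has quota 69.412 (lower 69, upper 70) but receives 68 — outside the quota interval.

Oakdale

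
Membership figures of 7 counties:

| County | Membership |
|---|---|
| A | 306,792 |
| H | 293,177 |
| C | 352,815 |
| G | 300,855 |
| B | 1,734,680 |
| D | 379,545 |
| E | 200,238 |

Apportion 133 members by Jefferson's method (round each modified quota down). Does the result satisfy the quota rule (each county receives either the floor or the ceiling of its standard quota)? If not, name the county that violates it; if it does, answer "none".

B

Standard quotas: A 11.436, H 10.928, C 13.151, G 11.214, B 64.660, D 14.147, E 7.464.
Jefferson allocation: A 11, H 11, C 13, G 11, B 66, D 14, E 7.
B has quota 64.660 (lower 64, upper 65) but receives 66 — outside the quota interval.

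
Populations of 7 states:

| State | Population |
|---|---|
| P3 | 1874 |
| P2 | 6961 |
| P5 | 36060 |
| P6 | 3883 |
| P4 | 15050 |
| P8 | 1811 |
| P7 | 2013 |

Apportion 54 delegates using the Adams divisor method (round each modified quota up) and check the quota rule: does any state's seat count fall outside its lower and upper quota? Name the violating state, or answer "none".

P5

Standard quotas: P3 1.496, P2 5.556, P5 28.783, P6 3.099, P4 12.013, P8 1.446, P7 1.607.
Adams allocation: P3 2, P2 6, P5 27, P6 3, P4 12, P8 2, P7 2.
P5 has quota 28.783 (lower 28, upper 29) but receives 27 — outside the quota interval.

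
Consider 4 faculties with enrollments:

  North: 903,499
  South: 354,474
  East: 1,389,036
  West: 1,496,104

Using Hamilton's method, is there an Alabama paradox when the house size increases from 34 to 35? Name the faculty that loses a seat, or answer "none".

North

At 34 seats: North 8, South 3, East 11, West 12.
At 35 seats: North 7, South 3, East 12, West 13.
North drops from 8 to 7.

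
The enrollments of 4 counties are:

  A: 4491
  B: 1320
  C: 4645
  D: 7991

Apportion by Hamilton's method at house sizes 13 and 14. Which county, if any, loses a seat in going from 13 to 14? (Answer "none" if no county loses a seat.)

At 13 seats: A 3, B 1, C 3, D 6.
At 14 seats: A 3, B 1, C 4, D 6.
No county's allocation decreased.

none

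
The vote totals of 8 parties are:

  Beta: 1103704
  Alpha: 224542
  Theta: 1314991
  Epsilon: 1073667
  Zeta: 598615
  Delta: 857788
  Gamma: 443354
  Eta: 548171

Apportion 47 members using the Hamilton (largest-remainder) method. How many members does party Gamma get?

Total 6164832; standard divisor 6164832/47 ≈ 131166.638.
Standard quotas: Beta 8.4145, Alpha 1.7119, Theta 10.0253, Epsilon 8.1855, Zeta 4.5638, Delta 6.5397, Gamma 3.3801, Eta 4.1792.
Lower quotas: Beta 8, Alpha 1, Theta 10, Epsilon 8, Zeta 4, Delta 6, Gamma 3, Eta 4 (sum 44, leaving 3 seats).
Remainders in descending order: Alpha 0.7119, Zeta 0.5638, Delta 0.5397, Beta 0.4145, Gamma 0.3801, Epsilon 0.1855, Eta 0.1792, Theta 0.0253.
Largest remainders: Alpha, Zeta, Delta receive the extra seats.
Gamma receives 3.

3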